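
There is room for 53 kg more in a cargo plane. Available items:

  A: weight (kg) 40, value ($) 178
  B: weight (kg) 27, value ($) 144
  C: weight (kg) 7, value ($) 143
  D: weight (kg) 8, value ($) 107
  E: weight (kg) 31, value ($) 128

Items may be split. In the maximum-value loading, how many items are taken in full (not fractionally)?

3

Greedy by value/weight ratio, highest first.
Order: C (143/7=20.43) > D (107/8=13.38) > B (144/27=5.33) > A (178/40=4.45) > E (128/31=4.13)
Fill: take C (7 @ 143) → take D (8 @ 107) → take B (27 @ 144) → take 11/40 of A → 48.95; 53/53 used.
3 item(s) taken whole; one partial (take 11/40 of A).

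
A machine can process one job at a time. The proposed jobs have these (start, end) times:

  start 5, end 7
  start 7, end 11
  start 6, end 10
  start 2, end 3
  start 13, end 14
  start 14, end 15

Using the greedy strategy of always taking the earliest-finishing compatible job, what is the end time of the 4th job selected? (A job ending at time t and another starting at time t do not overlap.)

14

Sorted by end: (2,3)  (5,7)  (6,10)  (7,11)  (13,14)  (14,15)
take (2,3); take (5,7); skip (6,10); take (7,11); take (13,14); take (14,15).
Selected: (2,3) (5,7) (7,11) (13,14) (14,15)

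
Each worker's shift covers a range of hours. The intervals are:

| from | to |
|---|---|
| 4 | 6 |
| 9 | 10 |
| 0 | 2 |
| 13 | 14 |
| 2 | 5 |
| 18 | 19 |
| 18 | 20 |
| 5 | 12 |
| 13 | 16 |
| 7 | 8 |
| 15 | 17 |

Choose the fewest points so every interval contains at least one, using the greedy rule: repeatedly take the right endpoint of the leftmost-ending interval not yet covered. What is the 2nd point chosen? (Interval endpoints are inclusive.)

6

Sort by right endpoint; whenever an interval is uncovered, place a point at its right end.
By right end: [0,2]  [2,5]  [4,6]  [7,8]  [9,10]  [5,12]  [13,14]  [13,16]  [15,17]  [18,19]  [18,20]
[0,2] uncovered → point at 2; [4,6] uncovered → point at 6; [7,8] uncovered → point at 8; [9,10] uncovered → point at 10; [13,14] uncovered → point at 14; [15,17] uncovered → point at 17; [18,19] uncovered → point at 19.
Points: 2, 6, 8, 10, 14, 17, 19 (7 total).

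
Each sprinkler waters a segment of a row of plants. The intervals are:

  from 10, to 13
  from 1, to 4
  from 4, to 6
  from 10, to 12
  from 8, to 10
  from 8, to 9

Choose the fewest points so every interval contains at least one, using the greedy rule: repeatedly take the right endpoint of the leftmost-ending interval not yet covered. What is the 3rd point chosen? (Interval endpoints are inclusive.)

12

Sorted: [1,4] [4,6] [8,9] [8,10] [10,12] [10,13]
{[1,4],[4,6]} hit by 4; {[8,9],[8,10]} hit by 9; {[10,12],[10,13]} hit by 12.
Points: 4, 9, 12 (3 total).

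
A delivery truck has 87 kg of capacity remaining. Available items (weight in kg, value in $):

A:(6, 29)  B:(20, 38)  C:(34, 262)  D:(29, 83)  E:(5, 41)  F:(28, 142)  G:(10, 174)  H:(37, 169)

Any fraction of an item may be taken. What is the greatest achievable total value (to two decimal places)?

666.27

Ratios (sorted): G 17.40, E 8.20, C 7.71, F 5.07, A 4.83, H 4.57, D 2.86, B 1.90
take G (10 @ 174); take E (5 @ 41); take C (34 @ 262); take F (28 @ 142); take A (6 @ 29); take 4/37 of H → 18.27. Capacity used 87/87.
Total value = 666.27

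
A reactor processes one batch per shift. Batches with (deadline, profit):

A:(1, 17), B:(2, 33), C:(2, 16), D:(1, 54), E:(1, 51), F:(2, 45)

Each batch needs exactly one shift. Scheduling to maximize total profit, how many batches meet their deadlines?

2

Profit order: D=54 E=51 F=45 B=33 A=17 C=16
Assign: D→slot 1, E skipped, F→slot 2, B skipped, A skipped, C skipped.
Slots: [1:D] [2:F]
2 of 6 scheduled.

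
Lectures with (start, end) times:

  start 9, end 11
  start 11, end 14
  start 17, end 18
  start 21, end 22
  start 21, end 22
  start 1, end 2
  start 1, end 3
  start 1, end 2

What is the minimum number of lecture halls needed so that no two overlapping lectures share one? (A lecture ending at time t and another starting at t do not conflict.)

3

The answer is the maximum number of intervals overlapping at any instant.
starts: [1, 1, 1, 9, 11, 17, 21, 21]
ends:   [2, 2, 3, 11, 14, 18, 22, 22]
s1→1 s1→2 s1→3  — peak 3.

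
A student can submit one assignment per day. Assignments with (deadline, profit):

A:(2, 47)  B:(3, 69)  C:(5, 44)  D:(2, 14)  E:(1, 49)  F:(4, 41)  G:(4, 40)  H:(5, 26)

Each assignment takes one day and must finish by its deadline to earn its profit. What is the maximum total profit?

By profit: B(d3,69), E(d1,49), A(d2,47), C(d5,44), F(d4,41), G(d4,40), H(d5,26), D(d2,14)
B→slot 3; E→slot 1; A→slot 2; C→slot 5; F→slot 4; G skipped; H skipped; D skipped.
Profit = 49 + 47 + 69 + 41 + 44 = 250

250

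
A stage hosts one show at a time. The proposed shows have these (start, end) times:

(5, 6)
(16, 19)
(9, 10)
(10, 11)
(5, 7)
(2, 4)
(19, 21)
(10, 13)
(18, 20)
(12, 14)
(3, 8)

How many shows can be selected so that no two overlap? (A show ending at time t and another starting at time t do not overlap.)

7

Order by finish time; keep every interval that doesn't clash with the previous kept one.
Sorted by end: (2,4)  (5,6)  (5,7)  (3,8)  (9,10)  (10,11)  (10,13)  (12,14)  (16,19)  (18,20)  (19,21)
take (2,4); take (5,6); skip (5,7); take (9,10); take (10,11); skip (10,13); take (12,14); take (16,19); take (19,21).
Selected 7 shows.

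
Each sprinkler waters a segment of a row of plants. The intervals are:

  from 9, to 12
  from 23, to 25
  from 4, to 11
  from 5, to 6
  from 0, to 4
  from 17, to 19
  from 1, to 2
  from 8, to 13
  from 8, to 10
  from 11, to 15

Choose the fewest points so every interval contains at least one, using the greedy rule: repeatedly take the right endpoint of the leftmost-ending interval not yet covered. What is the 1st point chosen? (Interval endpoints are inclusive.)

Sorted: [1,2] [0,4] [5,6] [8,10] [4,11] [9,12] [8,13] [11,15] [17,19] [23,25]
{[1,2],[0,4]} hit by 2; {[5,6]} hit by 6; {[8,10],[4,11],[9,12],[8,13]} hit by 10; {[11,15]} hit by 15; {[17,19]} hit by 19; {[23,25]} hit by 25.
Points: 2, 6, 10, 15, 19, 25 (6 total).

2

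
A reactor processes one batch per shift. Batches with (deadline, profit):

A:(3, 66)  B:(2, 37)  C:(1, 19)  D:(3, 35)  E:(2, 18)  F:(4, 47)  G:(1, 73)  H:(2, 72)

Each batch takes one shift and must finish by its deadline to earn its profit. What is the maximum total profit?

Sort by profit descending; place each in the latest free slot ≤ its deadline.
Profit order: G=73 H=72 A=66 F=47 B=37 D=35 C=19 E=18
Assign: G→slot 1, H→slot 2, A→slot 3, F→slot 4, B skipped, D skipped, C skipped, E skipped.
Slots: [1:G] [2:H] [3:A] [4:F]
Profit = 73 + 72 + 66 + 47 = 258

258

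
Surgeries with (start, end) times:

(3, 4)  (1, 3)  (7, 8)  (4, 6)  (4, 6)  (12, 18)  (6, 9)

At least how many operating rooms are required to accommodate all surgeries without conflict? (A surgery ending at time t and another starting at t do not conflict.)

starts: [1, 3, 4, 4, 6, 7, 12]
ends:   [3, 4, 6, 6, 8, 9, 18]
s1→1 e3→0 s3→1 e4→0 s4→1 s4→2  — peak 2.

2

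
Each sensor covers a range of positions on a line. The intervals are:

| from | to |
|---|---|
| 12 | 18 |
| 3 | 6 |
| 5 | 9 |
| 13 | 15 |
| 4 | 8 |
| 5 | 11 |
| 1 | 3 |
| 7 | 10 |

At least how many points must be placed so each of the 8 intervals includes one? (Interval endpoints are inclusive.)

Sorted: [1,3] [3,6] [4,8] [5,9] [7,10] [5,11] [13,15] [12,18]
{[1,3],[3,6]} hit by 3; {[4,8],[5,9],[7,10],[5,11]} hit by 8; {[13,15],[12,18]} hit by 15.
Points: 3, 8, 15 (3 total).

3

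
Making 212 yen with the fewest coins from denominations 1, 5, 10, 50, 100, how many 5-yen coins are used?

0

212 = 2×100 + 1×10 + 2×1
Count of 5: 0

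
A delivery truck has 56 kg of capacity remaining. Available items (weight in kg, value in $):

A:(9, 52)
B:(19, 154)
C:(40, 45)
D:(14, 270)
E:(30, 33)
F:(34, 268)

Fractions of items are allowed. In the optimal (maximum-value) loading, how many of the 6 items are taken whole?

Sort by value per unit weight and fill in that order.
Ratios (sorted): D 19.29, B 8.11, F 7.88, A 5.78, C 1.12, E 1.10
take D (14 @ 270); take B (19 @ 154); take 23/34 of F → 181.29. Capacity used 56/56.
2 item(s) taken whole; one partial (take 23/34 of F).

2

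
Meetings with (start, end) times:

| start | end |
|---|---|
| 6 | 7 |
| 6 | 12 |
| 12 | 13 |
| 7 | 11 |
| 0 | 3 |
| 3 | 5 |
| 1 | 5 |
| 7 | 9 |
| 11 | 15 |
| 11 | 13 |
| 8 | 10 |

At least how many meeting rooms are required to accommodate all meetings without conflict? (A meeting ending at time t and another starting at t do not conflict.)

4

starts: [0, 1, 3, 6, 6, 7, 7, 8, 11, 11, 12]
ends:   [3, 5, 5, 7, 9, 10, 11, 12, 13, 13, 15]
s0→1 s1→2 e3→1 s3→2 e5→1 e5→0 s6→1 s6→2 e7→1 s7→2 s7→3 s8→4  — peak 4.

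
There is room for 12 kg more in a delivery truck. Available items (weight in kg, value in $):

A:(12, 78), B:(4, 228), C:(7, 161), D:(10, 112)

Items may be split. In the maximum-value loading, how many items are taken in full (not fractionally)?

Sort by value per unit weight and fill in that order.
Ratios (sorted): B 57.00, C 23.00, D 11.20, A 6.50
take B (4 @ 228); take C (7 @ 161); take 1/10 of D → 11.20. Capacity used 12/12.
2 item(s) taken whole; one partial (take 1/10 of D).

2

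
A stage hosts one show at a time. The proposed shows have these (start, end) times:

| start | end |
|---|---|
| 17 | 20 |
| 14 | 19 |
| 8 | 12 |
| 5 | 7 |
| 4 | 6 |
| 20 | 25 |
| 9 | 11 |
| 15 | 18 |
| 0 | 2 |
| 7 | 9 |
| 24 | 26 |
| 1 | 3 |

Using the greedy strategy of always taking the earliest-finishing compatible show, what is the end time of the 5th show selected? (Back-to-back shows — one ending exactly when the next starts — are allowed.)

Sorted by end: (0,2)  (1,3)  (4,6)  (5,7)  (7,9)  (9,11)  (8,12)  (15,18)  (14,19)  (17,20)  (20,25)  (24,26)
take (0,2); skip (1,3); take (4,6); take (7,9); take (9,11); take (15,18); skip (17,20); take (20,25).
Selected: (0,2) (4,6) (7,9) (9,11) (15,18) (20,25)

18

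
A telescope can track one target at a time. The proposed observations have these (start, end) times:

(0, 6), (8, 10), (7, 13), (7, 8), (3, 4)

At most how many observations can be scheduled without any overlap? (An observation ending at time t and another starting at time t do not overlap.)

Order by finish time; keep every interval that doesn't clash with the previous kept one.
By end time: (3,4), (0,6), (7,8), (8,10), (7,13).
Pick (3,4); next start ≥ 4 → (7,8); next start ≥ 8 → (8,10).
Selected 3 observations.

3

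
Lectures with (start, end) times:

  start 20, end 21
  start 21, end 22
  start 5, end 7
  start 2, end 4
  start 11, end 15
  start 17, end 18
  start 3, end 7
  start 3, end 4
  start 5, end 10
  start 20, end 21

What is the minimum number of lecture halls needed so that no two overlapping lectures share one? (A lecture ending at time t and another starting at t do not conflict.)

The answer is the maximum number of intervals overlapping at any instant.
Events (time:±→running): 2:+→1 3:+→2 3:+→3 … peak 3.

3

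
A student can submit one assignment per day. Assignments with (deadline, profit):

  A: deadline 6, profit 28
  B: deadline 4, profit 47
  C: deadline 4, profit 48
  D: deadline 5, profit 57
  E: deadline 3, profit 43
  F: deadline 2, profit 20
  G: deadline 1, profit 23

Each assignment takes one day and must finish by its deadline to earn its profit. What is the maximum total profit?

Sort by profit descending; place each in the latest free slot ≤ its deadline.
By profit: D(d5,57), C(d4,48), B(d4,47), E(d3,43), A(d6,28), G(d1,23), F(d2,20)
D→slot 5; C→slot 4; B→slot 3; E→slot 2; A→slot 6; G→slot 1; F skipped.
Profit = 23 + 43 + 47 + 48 + 57 + 28 = 246

246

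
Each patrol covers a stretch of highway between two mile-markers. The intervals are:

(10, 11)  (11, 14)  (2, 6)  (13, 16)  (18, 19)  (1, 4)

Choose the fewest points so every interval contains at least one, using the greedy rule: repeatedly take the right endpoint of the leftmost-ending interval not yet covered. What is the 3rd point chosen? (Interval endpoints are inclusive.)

Process intervals by earliest right end; each time one isn't hit yet, stab at its right endpoint.
By right end: [1,4]  [2,6]  [10,11]  [11,14]  [13,16]  [18,19]
[1,4] uncovered → point at 4; [10,11] uncovered → point at 11; [13,16] uncovered → point at 16; [18,19] uncovered → point at 19.
Points: 4, 11, 16, 19 (4 total).

16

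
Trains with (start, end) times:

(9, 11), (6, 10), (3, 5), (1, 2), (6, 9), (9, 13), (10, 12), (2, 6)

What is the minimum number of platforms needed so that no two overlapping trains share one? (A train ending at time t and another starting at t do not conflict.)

3

starts: [1, 2, 3, 6, 6, 9, 9, 10]
ends:   [2, 5, 6, 9, 10, 11, 12, 13]
s1→1 e2→0 s2→1 s3→2 e5→1 e6→0 s6→1 s6→2 e9→1 s9→2 s9→3  — peak 3.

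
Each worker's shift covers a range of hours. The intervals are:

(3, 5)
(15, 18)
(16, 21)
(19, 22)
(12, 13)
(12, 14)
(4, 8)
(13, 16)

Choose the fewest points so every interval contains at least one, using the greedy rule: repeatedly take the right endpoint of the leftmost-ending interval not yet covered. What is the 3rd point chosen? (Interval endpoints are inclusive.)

18

Sort by right endpoint; whenever an interval is uncovered, place a point at its right end.
By right end: [3,5]  [4,8]  [12,13]  [12,14]  [13,16]  [15,18]  [16,21]  [19,22]
[3,5] uncovered → point at 5; [12,13] uncovered → point at 13; [15,18] uncovered → point at 18; [19,22] uncovered → point at 22.
Points: 5, 13, 18, 22 (4 total).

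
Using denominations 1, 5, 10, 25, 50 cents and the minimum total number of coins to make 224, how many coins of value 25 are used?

0

224 = 4×50 + 2×10 + 4×1
Count of 25: 0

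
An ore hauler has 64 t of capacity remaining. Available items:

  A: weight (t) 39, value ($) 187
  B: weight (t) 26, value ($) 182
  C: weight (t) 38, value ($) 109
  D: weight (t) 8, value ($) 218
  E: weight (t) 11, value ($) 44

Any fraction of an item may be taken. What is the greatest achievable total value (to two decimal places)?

Greedy by value/weight ratio, highest first.
Ratios (sorted): D 27.25, B 7.00, A 4.79, E 4.00, C 2.87
take D (8 @ 218); take B (26 @ 182); take 30/39 of A → 143.85. Capacity used 64/64.
Total value = 543.85

543.85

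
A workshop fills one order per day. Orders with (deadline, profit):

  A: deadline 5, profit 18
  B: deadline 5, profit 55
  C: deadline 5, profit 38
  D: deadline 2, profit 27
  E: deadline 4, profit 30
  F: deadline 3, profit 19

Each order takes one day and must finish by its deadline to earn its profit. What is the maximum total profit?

169

Take jobs in profit order; each goes to the latest open slot no later than its deadline.
By profit: B(d5,55), C(d5,38), E(d4,30), D(d2,27), F(d3,19), A(d5,18)
B→slot 5; C→slot 4; E→slot 3; D→slot 2; F→slot 1; A skipped.
Profit = 19 + 27 + 30 + 38 + 55 = 169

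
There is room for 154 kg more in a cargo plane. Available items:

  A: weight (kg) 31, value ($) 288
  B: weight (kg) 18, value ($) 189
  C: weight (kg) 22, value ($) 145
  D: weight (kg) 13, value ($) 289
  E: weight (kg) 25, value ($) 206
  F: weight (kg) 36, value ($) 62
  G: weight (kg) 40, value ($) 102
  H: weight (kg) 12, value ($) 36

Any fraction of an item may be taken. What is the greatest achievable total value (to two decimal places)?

1237.15

Ratios (sorted): D 22.23, B 10.50, A 9.29, E 8.24, C 6.59, H 3.00, G 2.55, F 1.72
take D (13 @ 289); take B (18 @ 189); take A (31 @ 288); take E (25 @ 206); take C (22 @ 145); take H (12 @ 36); take 33/40 of G → 84.15. Capacity used 154/154.
Total value = 1237.15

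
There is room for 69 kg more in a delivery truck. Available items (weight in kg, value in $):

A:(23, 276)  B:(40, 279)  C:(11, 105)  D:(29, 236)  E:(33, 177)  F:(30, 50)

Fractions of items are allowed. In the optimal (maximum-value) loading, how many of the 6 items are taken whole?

Sort by value per unit weight and fill in that order.
Order: A (276/23=12.00) > C (105/11=9.55) > D (236/29=8.14) > B (279/40=6.97) > E (177/33=5.36) > F (50/30=1.67)
Fill: take A (23 @ 276) → take C (11 @ 105) → take D (29 @ 236) → take 6/40 of B → 41.85; 69/69 used.
3 item(s) taken whole; one partial (take 6/40 of B).

3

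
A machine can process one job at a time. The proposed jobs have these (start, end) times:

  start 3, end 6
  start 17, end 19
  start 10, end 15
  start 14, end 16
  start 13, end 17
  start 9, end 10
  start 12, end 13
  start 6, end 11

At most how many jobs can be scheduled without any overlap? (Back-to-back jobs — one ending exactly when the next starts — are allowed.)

5

Greedy by earliest finish: after sorting by end time, pick each interval compatible with the last pick.
Sorted by end: (3,6)  (9,10)  (6,11)  (12,13)  (10,15)  (14,16)  (13,17)  (17,19)
take (3,6); take (9,10); take (12,13); take (14,16); skip (13,17); take (17,19).
Selected 5 jobs.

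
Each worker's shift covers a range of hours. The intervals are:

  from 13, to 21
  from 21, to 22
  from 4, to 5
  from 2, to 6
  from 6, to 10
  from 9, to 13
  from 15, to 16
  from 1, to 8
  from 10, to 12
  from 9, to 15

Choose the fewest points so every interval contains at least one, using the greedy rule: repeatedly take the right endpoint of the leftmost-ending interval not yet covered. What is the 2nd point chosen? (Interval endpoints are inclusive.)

10

Sorted: [4,5] [2,6] [1,8] [6,10] [10,12] [9,13] [9,15] [15,16] [13,21] [21,22]
{[4,5],[2,6],[1,8]} hit by 5; {[6,10],[10,12],[9,13],[9,15]} hit by 10; {[15,16],[13,21]} hit by 16; {[21,22]} hit by 22.
Points: 5, 10, 16, 22 (4 total).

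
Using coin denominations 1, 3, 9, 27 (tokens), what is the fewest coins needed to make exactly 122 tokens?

Greedy: take as many of the largest coin as possible, then repeat with the remainder.
122 = 4×27 + 1×9 + 1×3 + 2×1
Total coins = 4 + 1 + 1 + 2 = 8

8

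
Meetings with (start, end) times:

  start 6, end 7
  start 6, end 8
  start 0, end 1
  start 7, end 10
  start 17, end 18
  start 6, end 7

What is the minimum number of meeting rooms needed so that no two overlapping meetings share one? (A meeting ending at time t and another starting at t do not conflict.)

3

The answer is the maximum number of intervals overlapping at any instant.
starts: [0, 6, 6, 6, 7, 17]
ends:   [1, 7, 7, 8, 10, 18]
s0→1 e1→0 s6→1 s6→2 s6→3  — peak 3.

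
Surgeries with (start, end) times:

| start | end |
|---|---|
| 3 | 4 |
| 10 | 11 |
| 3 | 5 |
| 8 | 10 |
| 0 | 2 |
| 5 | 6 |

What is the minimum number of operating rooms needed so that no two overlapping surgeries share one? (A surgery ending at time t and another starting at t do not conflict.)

2

The answer is the maximum number of intervals overlapping at any instant.
Events (time:±→running): 0:+→1 2:-→0 3:+→1 3:+→2 … peak 2.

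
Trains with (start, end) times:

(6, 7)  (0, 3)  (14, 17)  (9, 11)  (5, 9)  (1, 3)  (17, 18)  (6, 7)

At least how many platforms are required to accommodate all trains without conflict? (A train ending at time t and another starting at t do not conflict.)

3

starts: [0, 1, 5, 6, 6, 9, 14, 17]
ends:   [3, 3, 7, 7, 9, 11, 17, 18]
s0→1 s1→2 e3→1 e3→0 s5→1 s6→2 s6→3  — peak 3.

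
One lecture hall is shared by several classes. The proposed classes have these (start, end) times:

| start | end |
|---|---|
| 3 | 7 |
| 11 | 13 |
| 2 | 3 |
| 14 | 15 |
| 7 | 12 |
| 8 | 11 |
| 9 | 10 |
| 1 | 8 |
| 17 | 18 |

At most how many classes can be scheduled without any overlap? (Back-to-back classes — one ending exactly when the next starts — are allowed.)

6

Greedy by earliest finish: after sorting by end time, pick each interval compatible with the last pick.
By end time: (2,3), (3,7), (1,8), (9,10), (8,11), (7,12), (11,13), (14,15), (17,18).
Pick (2,3); next start ≥ 3 → (3,7); next start ≥ 7 → (9,10); next start ≥ 10 → (11,13); next start ≥ 13 → (14,15); next start ≥ 15 → (17,18).
Selected 6 classes.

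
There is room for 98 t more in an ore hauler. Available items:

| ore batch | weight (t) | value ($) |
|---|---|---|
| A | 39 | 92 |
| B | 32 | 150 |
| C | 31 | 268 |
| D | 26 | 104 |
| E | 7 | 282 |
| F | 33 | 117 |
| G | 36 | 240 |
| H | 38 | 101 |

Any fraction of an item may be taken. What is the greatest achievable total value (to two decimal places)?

902.50

Greedy by value/weight ratio, highest first.
Ratios (sorted): E 40.29, C 8.65, G 6.67, B 4.69, D 4.00, F 3.55, H 2.66, A 2.36
take E (7 @ 282); take C (31 @ 268); take G (36 @ 240); take 24/32 of B → 112.50. Capacity used 98/98.
Total value = 902.50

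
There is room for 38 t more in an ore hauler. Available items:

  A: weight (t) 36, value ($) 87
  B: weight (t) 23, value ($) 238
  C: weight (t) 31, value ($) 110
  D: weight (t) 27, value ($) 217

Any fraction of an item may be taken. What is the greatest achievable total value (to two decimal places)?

358.56

Greedy by value/weight ratio, highest first.
Order: B (238/23=10.35) > D (217/27=8.04) > C (110/31=3.55) > A (87/36=2.42)
Fill: take B (23 @ 238) → take 15/27 of D → 120.56; 38/38 used.
Total value = 358.56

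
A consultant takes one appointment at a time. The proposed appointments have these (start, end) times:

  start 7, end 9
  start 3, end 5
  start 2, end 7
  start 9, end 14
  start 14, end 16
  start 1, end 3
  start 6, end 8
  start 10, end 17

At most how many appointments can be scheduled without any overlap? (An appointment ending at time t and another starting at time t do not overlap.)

Order by finish time; keep every interval that doesn't clash with the previous kept one.
Sorted by end: (1,3)  (3,5)  (2,7)  (6,8)  (7,9)  (9,14)  (14,16)  (10,17)
take (1,3); take (3,5); take (6,8); take (9,14); take (14,16).
Selected 5 appointments.

5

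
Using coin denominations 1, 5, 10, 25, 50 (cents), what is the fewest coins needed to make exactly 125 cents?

3

125 − 2×50→25 − 1×25→0
Total coins = 2 + 1 = 3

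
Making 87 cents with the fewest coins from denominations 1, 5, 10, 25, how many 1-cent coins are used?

2

87 − 3×25→12 − 1×10→2 − 2×1→0
Count of 1: 2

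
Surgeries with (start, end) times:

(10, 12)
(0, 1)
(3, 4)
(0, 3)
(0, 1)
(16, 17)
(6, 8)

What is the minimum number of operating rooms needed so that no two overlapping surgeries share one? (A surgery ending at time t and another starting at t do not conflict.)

The answer is the maximum number of intervals overlapping at any instant.
Events (time:±→running): 0:+→1 0:+→2 0:+→3 … peak 3.

3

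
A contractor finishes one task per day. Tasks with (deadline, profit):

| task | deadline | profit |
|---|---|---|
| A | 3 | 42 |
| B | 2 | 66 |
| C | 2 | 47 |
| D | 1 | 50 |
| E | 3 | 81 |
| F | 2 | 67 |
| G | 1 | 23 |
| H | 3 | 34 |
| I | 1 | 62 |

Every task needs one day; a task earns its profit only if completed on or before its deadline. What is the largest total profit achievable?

Sort by profit descending; place each in the latest free slot ≤ its deadline.
By profit: E(d3,81), F(d2,67), B(d2,66), I(d1,62), D(d1,50), C(d2,47), A(d3,42), H(d3,34), G(d1,23)
E→slot 3; F→slot 2; B→slot 1; I skipped; D skipped; C skipped; A skipped; H skipped; G skipped.
Profit = 66 + 67 + 81 = 214

214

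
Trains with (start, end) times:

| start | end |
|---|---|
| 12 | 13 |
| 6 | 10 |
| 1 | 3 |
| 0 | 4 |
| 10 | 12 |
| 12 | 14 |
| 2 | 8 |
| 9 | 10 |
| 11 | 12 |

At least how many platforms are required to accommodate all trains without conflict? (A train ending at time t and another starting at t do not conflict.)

3

starts: [0, 1, 2, 6, 9, 10, 11, 12, 12]
ends:   [3, 4, 8, 10, 10, 12, 12, 13, 14]
s0→1 s1→2 s2→3  — peak 3.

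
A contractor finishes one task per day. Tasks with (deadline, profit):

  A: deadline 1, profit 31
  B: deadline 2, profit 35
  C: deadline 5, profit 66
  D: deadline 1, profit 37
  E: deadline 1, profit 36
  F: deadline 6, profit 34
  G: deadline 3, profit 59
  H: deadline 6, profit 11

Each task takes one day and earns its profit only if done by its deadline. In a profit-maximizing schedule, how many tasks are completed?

Profit order: C=66 G=59 D=37 E=36 B=35 F=34 A=31 H=11
Assign: C→slot 5, G→slot 3, D→slot 1, E skipped, B→slot 2, F→slot 6, A skipped, H→slot 4.
Slots: [1:D] [2:B] [3:G] [4:H] [5:C] [6:F]
6 of 8 scheduled.

6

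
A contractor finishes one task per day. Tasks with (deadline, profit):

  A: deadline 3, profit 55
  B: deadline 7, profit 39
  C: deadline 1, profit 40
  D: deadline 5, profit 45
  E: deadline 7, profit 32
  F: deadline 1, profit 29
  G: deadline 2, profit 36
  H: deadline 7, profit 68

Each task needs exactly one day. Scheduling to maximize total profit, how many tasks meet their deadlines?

By profit: H(d7,68), A(d3,55), D(d5,45), C(d1,40), B(d7,39), G(d2,36), E(d7,32), F(d1,29)
H→slot 7; A→slot 3; D→slot 5; C→slot 1; B→slot 6; G→slot 2; E→slot 4; F skipped.
7 of 8 scheduled.

7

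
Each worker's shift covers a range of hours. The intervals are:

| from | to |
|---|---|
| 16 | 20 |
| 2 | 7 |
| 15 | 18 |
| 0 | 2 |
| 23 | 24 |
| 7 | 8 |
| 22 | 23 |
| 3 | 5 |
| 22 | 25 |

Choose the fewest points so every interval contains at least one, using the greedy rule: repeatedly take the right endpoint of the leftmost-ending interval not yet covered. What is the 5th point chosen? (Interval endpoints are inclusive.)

23

Sort by right endpoint; whenever an interval is uncovered, place a point at its right end.
By right end: [0,2]  [3,5]  [2,7]  [7,8]  [15,18]  [16,20]  [22,23]  [23,24]  [22,25]
[0,2] uncovered → point at 2; [3,5] uncovered → point at 5; [7,8] uncovered → point at 8; [15,18] uncovered → point at 18; [22,23] uncovered → point at 23.
Points: 2, 5, 8, 18, 23 (5 total).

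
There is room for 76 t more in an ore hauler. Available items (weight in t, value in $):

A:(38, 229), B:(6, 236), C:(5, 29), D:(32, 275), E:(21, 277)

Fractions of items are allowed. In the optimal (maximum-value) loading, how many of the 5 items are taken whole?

Order: B (236/6=39.33) > E (277/21=13.19) > D (275/32=8.59) > A (229/38=6.03) > C (29/5=5.80)
Fill: take B (6 @ 236) → take E (21 @ 277) → take D (32 @ 275) → take 17/38 of A → 102.45; 76/76 used.
3 item(s) taken whole; one partial (take 17/38 of A).

3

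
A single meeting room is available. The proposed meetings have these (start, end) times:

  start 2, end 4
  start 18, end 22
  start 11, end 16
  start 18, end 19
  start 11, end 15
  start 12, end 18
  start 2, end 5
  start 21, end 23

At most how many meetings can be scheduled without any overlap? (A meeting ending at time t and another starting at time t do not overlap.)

4

By end time: (2,4), (2,5), (11,15), (11,16), (12,18), (18,19), (18,22), (21,23).
Pick (2,4); next start ≥ 4 → (11,15); next start ≥ 15 → (18,19); next start ≥ 19 → (21,23).
Selected 4 meetings.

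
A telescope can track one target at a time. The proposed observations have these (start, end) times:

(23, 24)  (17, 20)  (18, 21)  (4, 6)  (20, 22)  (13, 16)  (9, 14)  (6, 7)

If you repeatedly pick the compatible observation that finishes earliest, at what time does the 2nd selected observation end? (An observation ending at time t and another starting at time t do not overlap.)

Sort by end time and greedily take each interval whose start is ≥ the last chosen end.
Sorted by end: (4,6)  (6,7)  (9,14)  (13,16)  (17,20)  (18,21)  (20,22)  (23,24)
take (4,6); take (6,7); take (9,14); take (17,20); take (20,22); take (23,24).
Selected: (4,6) (6,7) (9,14) (17,20) (20,22) (23,24)

7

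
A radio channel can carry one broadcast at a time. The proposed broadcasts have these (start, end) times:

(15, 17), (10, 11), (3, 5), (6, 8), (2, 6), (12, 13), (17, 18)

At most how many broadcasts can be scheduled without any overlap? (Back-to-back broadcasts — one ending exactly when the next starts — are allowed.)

6

Order by finish time; keep every interval that doesn't clash with the previous kept one.
Sorted by end: (3,5)  (2,6)  (6,8)  (10,11)  (12,13)  (15,17)  (17,18)
take (3,5); skip (2,6); take (6,8); take (10,11); take (12,13); take (15,17); take (17,18).
Selected 6 broadcasts.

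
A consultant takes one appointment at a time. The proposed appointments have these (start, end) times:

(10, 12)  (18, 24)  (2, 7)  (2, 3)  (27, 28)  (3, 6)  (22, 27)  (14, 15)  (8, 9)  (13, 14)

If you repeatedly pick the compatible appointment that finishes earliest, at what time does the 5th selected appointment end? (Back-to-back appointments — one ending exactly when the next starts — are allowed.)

Order by finish time; keep every interval that doesn't clash with the previous kept one.
Sorted by end: (2,3)  (3,6)  (2,7)  (8,9)  (10,12)  (13,14)  (14,15)  (18,24)  (22,27)  (27,28)
take (2,3); take (3,6); skip (2,7); take (8,9); take (10,12); take (13,14); take (14,15); take (18,24); take (27,28).
Selected: (2,3) (3,6) (8,9) (10,12) (13,14) (14,15) (18,24) (27,28)

14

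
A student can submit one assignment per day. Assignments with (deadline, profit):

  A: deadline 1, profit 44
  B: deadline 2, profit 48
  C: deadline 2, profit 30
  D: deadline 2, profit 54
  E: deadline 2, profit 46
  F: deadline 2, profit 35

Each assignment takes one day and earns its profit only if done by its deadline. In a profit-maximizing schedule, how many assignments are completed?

Profit order: D=54 B=48 E=46 A=44 F=35 C=30
Assign: D→slot 2, B→slot 1, E skipped, A skipped, F skipped, C skipped.
Slots: [1:B] [2:D]
2 of 6 scheduled.

2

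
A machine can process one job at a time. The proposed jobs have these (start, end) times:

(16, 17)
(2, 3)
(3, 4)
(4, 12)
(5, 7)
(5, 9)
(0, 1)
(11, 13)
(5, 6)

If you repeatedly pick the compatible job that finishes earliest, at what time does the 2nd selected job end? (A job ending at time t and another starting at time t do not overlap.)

Sorted by end: (0,1)  (2,3)  (3,4)  (5,6)  (5,7)  (5,9)  (4,12)  (11,13)  (16,17)
take (0,1); take (2,3); take (3,4); take (5,6); skip (5,7); take (11,13); take (16,17).
Selected: (0,1) (2,3) (3,4) (5,6) (11,13) (16,17)

3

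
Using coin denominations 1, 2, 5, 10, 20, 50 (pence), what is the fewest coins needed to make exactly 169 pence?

Greedy: take as many of the largest coin as possible, then repeat with the remainder.
169 − 3×50→19 − 1×10→9 − 1×5→4 − 2×2→0
Total coins = 3 + 1 + 1 + 2 = 7

7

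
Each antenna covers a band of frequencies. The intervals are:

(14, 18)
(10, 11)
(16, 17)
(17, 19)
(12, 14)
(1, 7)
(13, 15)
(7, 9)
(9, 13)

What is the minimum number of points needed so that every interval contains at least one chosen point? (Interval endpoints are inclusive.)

4

Sorted: [1,7] [7,9] [10,11] [9,13] [12,14] [13,15] [16,17] [14,18] [17,19]
{[1,7],[7,9]} hit by 7; {[10,11],[9,13]} hit by 11; {[12,14],[13,15]} hit by 14; {[16,17],[14,18],[17,19]} hit by 17.
Points: 7, 11, 14, 17 (4 total).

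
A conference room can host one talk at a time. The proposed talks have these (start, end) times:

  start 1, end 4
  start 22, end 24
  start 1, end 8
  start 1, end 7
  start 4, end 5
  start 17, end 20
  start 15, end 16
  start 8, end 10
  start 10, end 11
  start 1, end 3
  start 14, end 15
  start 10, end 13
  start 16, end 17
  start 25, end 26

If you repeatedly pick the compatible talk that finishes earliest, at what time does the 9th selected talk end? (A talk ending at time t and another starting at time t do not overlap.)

24

Sorted by end: (1,3)  (1,4)  (4,5)  (1,7)  (1,8)  (8,10)  (10,11)  (10,13)  (14,15)  (15,16)  (16,17)  (17,20)  (22,24)  (25,26)
take (1,3); take (4,5); skip (1,7); skip (1,8); take (8,10); take (10,11); take (14,15); take (15,16); take (16,17); take (17,20); take (22,24); take (25,26).
Selected: (1,3) (4,5) (8,10) (10,11) (14,15) (15,16) (16,17) (17,20) (22,24) (25,26)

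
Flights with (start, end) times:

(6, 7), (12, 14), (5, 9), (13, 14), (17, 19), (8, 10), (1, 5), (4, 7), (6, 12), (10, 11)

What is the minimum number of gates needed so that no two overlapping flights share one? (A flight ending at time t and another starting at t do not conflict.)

Count concurrent intervals with a sweep; the peak is the room count.
Events (time:±→running): 1:+→1 4:+→2 5:-→1 5:+→2 6:+→3 6:+→4 … peak 4.

4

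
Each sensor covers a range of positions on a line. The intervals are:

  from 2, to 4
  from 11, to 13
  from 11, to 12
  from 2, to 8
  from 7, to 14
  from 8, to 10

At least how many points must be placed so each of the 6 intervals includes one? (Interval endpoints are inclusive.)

Sort by right endpoint; whenever an interval is uncovered, place a point at its right end.
By right end: [2,4]  [2,8]  [8,10]  [11,12]  [11,13]  [7,14]
[2,4] uncovered → point at 4; [8,10] uncovered → point at 10; [11,12] uncovered → point at 12.
Points: 4, 10, 12 (3 total).

3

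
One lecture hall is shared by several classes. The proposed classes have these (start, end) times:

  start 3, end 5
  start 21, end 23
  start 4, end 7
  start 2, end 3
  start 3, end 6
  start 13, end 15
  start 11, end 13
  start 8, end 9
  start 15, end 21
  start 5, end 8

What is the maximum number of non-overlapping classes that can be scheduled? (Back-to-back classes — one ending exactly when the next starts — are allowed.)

Greedy by earliest finish: after sorting by end time, pick each interval compatible with the last pick.
Sorted by end: (2,3)  (3,5)  (3,6)  (4,7)  (5,8)  (8,9)  (11,13)  (13,15)  (15,21)  (21,23)
take (2,3); take (3,5); skip (3,6); skip (4,7); take (5,8); take (8,9); take (11,13); take (13,15); take (15,21); take (21,23).
Selected 8 classes.

8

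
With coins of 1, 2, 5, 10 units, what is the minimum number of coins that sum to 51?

6

Greedy: take as many of the largest coin as possible, then repeat with the remainder.
51 − 5×10→1 − 1×1→0
Total coins = 5 + 1 = 6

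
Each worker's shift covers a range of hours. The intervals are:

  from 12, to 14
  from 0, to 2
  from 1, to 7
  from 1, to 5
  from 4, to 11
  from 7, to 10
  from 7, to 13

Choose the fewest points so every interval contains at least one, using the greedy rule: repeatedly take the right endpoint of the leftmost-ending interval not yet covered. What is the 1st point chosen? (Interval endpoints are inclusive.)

Sort by right endpoint; whenever an interval is uncovered, place a point at its right end.
By right end: [0,2]  [1,5]  [1,7]  [7,10]  [4,11]  [7,13]  [12,14]
[0,2] uncovered → point at 2; [7,10] uncovered → point at 10; [12,14] uncovered → point at 14.
Points: 2, 10, 14 (3 total).

2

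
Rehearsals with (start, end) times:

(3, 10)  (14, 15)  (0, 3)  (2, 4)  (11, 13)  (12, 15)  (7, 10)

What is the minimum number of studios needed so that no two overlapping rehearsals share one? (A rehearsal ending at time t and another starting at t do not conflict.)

Events (time:±→running): 0:+→1 2:+→2 … peak 2.

2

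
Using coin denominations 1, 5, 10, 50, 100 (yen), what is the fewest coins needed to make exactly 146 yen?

7

146 − 1×100→46 − 4×10→6 − 1×5→1 − 1×1→0
Total coins = 1 + 4 + 1 + 1 = 7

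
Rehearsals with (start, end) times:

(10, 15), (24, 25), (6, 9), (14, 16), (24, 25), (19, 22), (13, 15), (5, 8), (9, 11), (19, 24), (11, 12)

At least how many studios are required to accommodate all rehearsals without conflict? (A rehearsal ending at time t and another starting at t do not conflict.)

3

The answer is the maximum number of intervals overlapping at any instant.
starts: [5, 6, 9, 10, 11, 13, 14, 19, 19, 24, 24]
ends:   [8, 9, 11, 12, 15, 15, 16, 22, 24, 25, 25]
s5→1 s6→2 e8→1 e9→0 s9→1 s10→2 e11→1 s11→2 e12→1 s13→2 s14→3  — peak 3.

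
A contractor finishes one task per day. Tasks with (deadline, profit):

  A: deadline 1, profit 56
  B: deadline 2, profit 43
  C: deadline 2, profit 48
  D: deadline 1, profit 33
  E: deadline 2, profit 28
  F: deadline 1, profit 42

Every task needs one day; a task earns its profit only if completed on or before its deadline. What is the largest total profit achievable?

Sort by profit descending; place each in the latest free slot ≤ its deadline.
Profit order: A=56 C=48 B=43 F=42 D=33 E=28
Assign: A→slot 1, C→slot 2, B skipped, F skipped, D skipped, E skipped.
Slots: [1:A] [2:C]
Profit = 56 + 48 = 104

104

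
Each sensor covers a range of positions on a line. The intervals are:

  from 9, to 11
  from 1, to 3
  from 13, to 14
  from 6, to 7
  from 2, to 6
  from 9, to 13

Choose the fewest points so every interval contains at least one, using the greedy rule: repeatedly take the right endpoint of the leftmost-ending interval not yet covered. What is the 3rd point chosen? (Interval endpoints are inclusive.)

Process intervals by earliest right end; each time one isn't hit yet, stab at its right endpoint.
By right end: [1,3]  [2,6]  [6,7]  [9,11]  [9,13]  [13,14]
[1,3] uncovered → point at 3; [6,7] uncovered → point at 7; [9,11] uncovered → point at 11; [13,14] uncovered → point at 14.
Points: 3, 7, 11, 14 (4 total).

11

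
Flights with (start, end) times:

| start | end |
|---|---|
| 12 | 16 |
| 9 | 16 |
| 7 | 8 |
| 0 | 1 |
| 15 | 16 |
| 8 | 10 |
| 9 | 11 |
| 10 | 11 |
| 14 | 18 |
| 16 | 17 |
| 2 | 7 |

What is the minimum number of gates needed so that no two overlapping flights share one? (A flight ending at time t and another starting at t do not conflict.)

starts: [0, 2, 7, 8, 9, 9, 10, 12, 14, 15, 16]
ends:   [1, 7, 8, 10, 11, 11, 16, 16, 16, 17, 18]
s0→1 e1→0 s2→1 e7→0 s7→1 e8→0 s8→1 s9→2 s9→3 e10→2 s10→3 e11→2 e11→1 s12→2 s14→3 s15→4  — peak 4.

4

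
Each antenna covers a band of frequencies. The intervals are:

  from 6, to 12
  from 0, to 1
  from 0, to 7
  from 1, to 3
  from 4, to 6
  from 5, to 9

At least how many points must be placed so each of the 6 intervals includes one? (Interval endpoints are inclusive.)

2

Sorted: [0,1] [1,3] [4,6] [0,7] [5,9] [6,12]
{[0,1],[1,3]} hit by 1; {[4,6],[0,7],[5,9],[6,12]} hit by 6.
Points: 1, 6 (2 total).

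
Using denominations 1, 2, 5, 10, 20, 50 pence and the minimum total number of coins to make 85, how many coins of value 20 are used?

1

85 − 1×50→35 − 1×20→15 − 1×10→5 − 1×5→0
Count of 20: 1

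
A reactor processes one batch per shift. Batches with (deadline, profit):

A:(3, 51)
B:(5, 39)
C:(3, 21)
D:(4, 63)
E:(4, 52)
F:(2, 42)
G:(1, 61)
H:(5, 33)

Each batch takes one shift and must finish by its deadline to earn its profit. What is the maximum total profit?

266

By profit: D(d4,63), G(d1,61), E(d4,52), A(d3,51), F(d2,42), B(d5,39), H(d5,33), C(d3,21)
D→slot 4; G→slot 1; E→slot 3; A→slot 2; F skipped; B→slot 5; H skipped; C skipped.
Profit = 61 + 51 + 52 + 63 + 39 = 266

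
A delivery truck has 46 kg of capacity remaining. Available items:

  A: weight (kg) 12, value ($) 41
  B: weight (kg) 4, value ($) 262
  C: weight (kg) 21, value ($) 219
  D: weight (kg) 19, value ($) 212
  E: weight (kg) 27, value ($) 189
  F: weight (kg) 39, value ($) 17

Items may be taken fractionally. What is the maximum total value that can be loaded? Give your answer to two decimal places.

Order: B (262/4=65.50) > D (212/19=11.16) > C (219/21=10.43) > E (189/27=7.00) > A (41/12=3.42) > F (17/39=0.44)
Fill: take B (4 @ 262) → take D (19 @ 212) → take C (21 @ 219) → take 2/27 of E → 14.00; 46/46 used.
Total value = 707.00

707.00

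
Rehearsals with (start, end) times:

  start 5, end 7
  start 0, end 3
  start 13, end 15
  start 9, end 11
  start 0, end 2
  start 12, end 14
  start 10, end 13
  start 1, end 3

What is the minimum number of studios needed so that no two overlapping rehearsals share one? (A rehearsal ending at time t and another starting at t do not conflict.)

3

The answer is the maximum number of intervals overlapping at any instant.
Events (time:±→running): 0:+→1 0:+→2 1:+→3 … peak 3.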